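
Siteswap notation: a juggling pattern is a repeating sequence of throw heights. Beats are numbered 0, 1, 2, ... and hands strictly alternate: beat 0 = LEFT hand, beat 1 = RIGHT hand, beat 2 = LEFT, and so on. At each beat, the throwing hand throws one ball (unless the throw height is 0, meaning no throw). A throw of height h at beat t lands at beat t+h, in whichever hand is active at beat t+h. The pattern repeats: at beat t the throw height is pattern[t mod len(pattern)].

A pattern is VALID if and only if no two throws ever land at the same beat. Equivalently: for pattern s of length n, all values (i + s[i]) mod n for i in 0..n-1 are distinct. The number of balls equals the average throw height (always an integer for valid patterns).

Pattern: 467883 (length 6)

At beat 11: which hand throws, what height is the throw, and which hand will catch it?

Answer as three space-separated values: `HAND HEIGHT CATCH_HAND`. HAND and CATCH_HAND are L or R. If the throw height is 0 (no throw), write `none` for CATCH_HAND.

Answer: R 3 L

Derivation:
Beat 11: 11 mod 2 = 1, so hand = R
Throw height = pattern[11 mod 6] = pattern[5] = 3
Lands at beat 11+3=14, 14 mod 2 = 0, so catch hand = L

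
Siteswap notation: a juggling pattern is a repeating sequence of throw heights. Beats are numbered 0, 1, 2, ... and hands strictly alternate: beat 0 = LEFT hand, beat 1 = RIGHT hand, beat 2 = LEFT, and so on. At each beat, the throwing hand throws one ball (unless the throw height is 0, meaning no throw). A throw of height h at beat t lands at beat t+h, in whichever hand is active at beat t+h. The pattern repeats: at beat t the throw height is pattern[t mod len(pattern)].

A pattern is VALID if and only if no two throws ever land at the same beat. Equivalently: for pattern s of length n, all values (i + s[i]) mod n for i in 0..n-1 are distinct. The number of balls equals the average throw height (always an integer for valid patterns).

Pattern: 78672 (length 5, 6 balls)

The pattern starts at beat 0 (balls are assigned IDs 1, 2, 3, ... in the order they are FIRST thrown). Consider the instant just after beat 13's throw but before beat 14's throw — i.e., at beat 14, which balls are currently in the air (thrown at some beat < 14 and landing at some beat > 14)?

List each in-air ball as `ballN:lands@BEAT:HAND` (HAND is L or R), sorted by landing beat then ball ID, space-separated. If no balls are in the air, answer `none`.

Beat 0 (L): throw ball1 h=7 -> lands@7:R; in-air after throw: [b1@7:R]
Beat 1 (R): throw ball2 h=8 -> lands@9:R; in-air after throw: [b1@7:R b2@9:R]
Beat 2 (L): throw ball3 h=6 -> lands@8:L; in-air after throw: [b1@7:R b3@8:L b2@9:R]
Beat 3 (R): throw ball4 h=7 -> lands@10:L; in-air after throw: [b1@7:R b3@8:L b2@9:R b4@10:L]
Beat 4 (L): throw ball5 h=2 -> lands@6:L; in-air after throw: [b5@6:L b1@7:R b3@8:L b2@9:R b4@10:L]
Beat 5 (R): throw ball6 h=7 -> lands@12:L; in-air after throw: [b5@6:L b1@7:R b3@8:L b2@9:R b4@10:L b6@12:L]
Beat 6 (L): throw ball5 h=8 -> lands@14:L; in-air after throw: [b1@7:R b3@8:L b2@9:R b4@10:L b6@12:L b5@14:L]
Beat 7 (R): throw ball1 h=6 -> lands@13:R; in-air after throw: [b3@8:L b2@9:R b4@10:L b6@12:L b1@13:R b5@14:L]
Beat 8 (L): throw ball3 h=7 -> lands@15:R; in-air after throw: [b2@9:R b4@10:L b6@12:L b1@13:R b5@14:L b3@15:R]
Beat 9 (R): throw ball2 h=2 -> lands@11:R; in-air after throw: [b4@10:L b2@11:R b6@12:L b1@13:R b5@14:L b3@15:R]
Beat 10 (L): throw ball4 h=7 -> lands@17:R; in-air after throw: [b2@11:R b6@12:L b1@13:R b5@14:L b3@15:R b4@17:R]
Beat 11 (R): throw ball2 h=8 -> lands@19:R; in-air after throw: [b6@12:L b1@13:R b5@14:L b3@15:R b4@17:R b2@19:R]
Beat 12 (L): throw ball6 h=6 -> lands@18:L; in-air after throw: [b1@13:R b5@14:L b3@15:R b4@17:R b6@18:L b2@19:R]
Beat 13 (R): throw ball1 h=7 -> lands@20:L; in-air after throw: [b5@14:L b3@15:R b4@17:R b6@18:L b2@19:R b1@20:L]
Beat 14 (L): throw ball5 h=2 -> lands@16:L; in-air after throw: [b3@15:R b5@16:L b4@17:R b6@18:L b2@19:R b1@20:L]

Answer: ball3:lands@15:R ball4:lands@17:R ball6:lands@18:L ball2:lands@19:R ball1:lands@20:L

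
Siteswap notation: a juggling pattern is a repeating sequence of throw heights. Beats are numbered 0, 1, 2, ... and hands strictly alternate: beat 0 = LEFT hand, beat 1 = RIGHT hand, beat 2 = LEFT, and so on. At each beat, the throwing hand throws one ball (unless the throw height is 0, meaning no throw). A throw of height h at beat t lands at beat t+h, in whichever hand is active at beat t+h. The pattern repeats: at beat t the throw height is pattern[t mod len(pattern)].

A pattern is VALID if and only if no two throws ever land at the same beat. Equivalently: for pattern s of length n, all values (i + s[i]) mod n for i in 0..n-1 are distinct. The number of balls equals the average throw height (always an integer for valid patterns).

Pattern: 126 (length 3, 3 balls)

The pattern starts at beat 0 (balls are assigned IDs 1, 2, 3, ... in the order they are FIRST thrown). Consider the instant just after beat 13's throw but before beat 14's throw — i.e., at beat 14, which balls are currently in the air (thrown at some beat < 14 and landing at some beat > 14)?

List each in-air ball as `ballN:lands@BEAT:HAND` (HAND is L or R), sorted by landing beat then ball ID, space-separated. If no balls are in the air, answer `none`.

Beat 0 (L): throw ball1 h=1 -> lands@1:R; in-air after throw: [b1@1:R]
Beat 1 (R): throw ball1 h=2 -> lands@3:R; in-air after throw: [b1@3:R]
Beat 2 (L): throw ball2 h=6 -> lands@8:L; in-air after throw: [b1@3:R b2@8:L]
Beat 3 (R): throw ball1 h=1 -> lands@4:L; in-air after throw: [b1@4:L b2@8:L]
Beat 4 (L): throw ball1 h=2 -> lands@6:L; in-air after throw: [b1@6:L b2@8:L]
Beat 5 (R): throw ball3 h=6 -> lands@11:R; in-air after throw: [b1@6:L b2@8:L b3@11:R]
Beat 6 (L): throw ball1 h=1 -> lands@7:R; in-air after throw: [b1@7:R b2@8:L b3@11:R]
Beat 7 (R): throw ball1 h=2 -> lands@9:R; in-air after throw: [b2@8:L b1@9:R b3@11:R]
Beat 8 (L): throw ball2 h=6 -> lands@14:L; in-air after throw: [b1@9:R b3@11:R b2@14:L]
Beat 9 (R): throw ball1 h=1 -> lands@10:L; in-air after throw: [b1@10:L b3@11:R b2@14:L]
Beat 10 (L): throw ball1 h=2 -> lands@12:L; in-air after throw: [b3@11:R b1@12:L b2@14:L]
Beat 11 (R): throw ball3 h=6 -> lands@17:R; in-air after throw: [b1@12:L b2@14:L b3@17:R]
Beat 12 (L): throw ball1 h=1 -> lands@13:R; in-air after throw: [b1@13:R b2@14:L b3@17:R]
Beat 13 (R): throw ball1 h=2 -> lands@15:R; in-air after throw: [b2@14:L b1@15:R b3@17:R]
Beat 14 (L): throw ball2 h=6 -> lands@20:L; in-air after throw: [b1@15:R b3@17:R b2@20:L]

Answer: ball1:lands@15:R ball3:lands@17:R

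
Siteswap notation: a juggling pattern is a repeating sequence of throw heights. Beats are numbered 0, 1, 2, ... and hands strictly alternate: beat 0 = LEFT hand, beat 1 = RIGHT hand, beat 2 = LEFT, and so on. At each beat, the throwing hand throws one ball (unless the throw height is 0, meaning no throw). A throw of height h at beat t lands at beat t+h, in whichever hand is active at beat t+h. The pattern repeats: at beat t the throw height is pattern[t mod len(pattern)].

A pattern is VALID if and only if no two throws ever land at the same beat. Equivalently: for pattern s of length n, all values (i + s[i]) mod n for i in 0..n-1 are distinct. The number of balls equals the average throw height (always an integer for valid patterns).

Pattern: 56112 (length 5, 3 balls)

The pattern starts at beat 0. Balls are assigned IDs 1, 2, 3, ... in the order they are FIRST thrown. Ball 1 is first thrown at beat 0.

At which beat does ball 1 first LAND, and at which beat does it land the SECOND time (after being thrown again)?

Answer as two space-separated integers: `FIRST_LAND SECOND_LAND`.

Beat 0 (L): throw ball1 h=5 -> lands@5:R; in-air after throw: [b1@5:R]
Beat 1 (R): throw ball2 h=6 -> lands@7:R; in-air after throw: [b1@5:R b2@7:R]
Beat 2 (L): throw ball3 h=1 -> lands@3:R; in-air after throw: [b3@3:R b1@5:R b2@7:R]
Beat 3 (R): throw ball3 h=1 -> lands@4:L; in-air after throw: [b3@4:L b1@5:R b2@7:R]
Beat 4 (L): throw ball3 h=2 -> lands@6:L; in-air after throw: [b1@5:R b3@6:L b2@7:R]
Beat 5 (R): throw ball1 h=5 -> lands@10:L; in-air after throw: [b3@6:L b2@7:R b1@10:L]
Beat 6 (L): throw ball3 h=6 -> lands@12:L; in-air after throw: [b2@7:R b1@10:L b3@12:L]
Beat 7 (R): throw ball2 h=1 -> lands@8:L; in-air after throw: [b2@8:L b1@10:L b3@12:L]
Beat 8 (L): throw ball2 h=1 -> lands@9:R; in-air after throw: [b2@9:R b1@10:L b3@12:L]
Beat 9 (R): throw ball2 h=2 -> lands@11:R; in-air after throw: [b1@10:L b2@11:R b3@12:L]
Beat 10 (L): throw ball1 h=5 -> lands@15:R; in-air after throw: [b2@11:R b3@12:L b1@15:R]
Ball 1: thrown@0 h=5 -> first land @5; rethrown@5 h=5 -> second land @10

Answer: 5 10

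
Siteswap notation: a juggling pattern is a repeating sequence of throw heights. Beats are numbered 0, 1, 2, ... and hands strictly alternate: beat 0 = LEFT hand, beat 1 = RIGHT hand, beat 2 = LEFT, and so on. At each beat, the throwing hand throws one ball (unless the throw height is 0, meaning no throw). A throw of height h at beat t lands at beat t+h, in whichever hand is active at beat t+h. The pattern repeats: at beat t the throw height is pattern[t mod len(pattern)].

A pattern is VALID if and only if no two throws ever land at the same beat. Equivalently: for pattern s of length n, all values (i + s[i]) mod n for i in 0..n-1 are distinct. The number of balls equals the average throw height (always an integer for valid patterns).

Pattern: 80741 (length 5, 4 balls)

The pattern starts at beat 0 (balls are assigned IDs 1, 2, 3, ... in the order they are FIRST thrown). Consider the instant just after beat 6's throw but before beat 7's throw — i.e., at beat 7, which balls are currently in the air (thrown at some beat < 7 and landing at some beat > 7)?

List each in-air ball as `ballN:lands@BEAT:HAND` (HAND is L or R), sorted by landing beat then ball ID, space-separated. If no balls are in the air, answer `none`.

Beat 0 (L): throw ball1 h=8 -> lands@8:L; in-air after throw: [b1@8:L]
Beat 2 (L): throw ball2 h=7 -> lands@9:R; in-air after throw: [b1@8:L b2@9:R]
Beat 3 (R): throw ball3 h=4 -> lands@7:R; in-air after throw: [b3@7:R b1@8:L b2@9:R]
Beat 4 (L): throw ball4 h=1 -> lands@5:R; in-air after throw: [b4@5:R b3@7:R b1@8:L b2@9:R]
Beat 5 (R): throw ball4 h=8 -> lands@13:R; in-air after throw: [b3@7:R b1@8:L b2@9:R b4@13:R]
Beat 7 (R): throw ball3 h=7 -> lands@14:L; in-air after throw: [b1@8:L b2@9:R b4@13:R b3@14:L]

Answer: ball1:lands@8:L ball2:lands@9:R ball4:lands@13:R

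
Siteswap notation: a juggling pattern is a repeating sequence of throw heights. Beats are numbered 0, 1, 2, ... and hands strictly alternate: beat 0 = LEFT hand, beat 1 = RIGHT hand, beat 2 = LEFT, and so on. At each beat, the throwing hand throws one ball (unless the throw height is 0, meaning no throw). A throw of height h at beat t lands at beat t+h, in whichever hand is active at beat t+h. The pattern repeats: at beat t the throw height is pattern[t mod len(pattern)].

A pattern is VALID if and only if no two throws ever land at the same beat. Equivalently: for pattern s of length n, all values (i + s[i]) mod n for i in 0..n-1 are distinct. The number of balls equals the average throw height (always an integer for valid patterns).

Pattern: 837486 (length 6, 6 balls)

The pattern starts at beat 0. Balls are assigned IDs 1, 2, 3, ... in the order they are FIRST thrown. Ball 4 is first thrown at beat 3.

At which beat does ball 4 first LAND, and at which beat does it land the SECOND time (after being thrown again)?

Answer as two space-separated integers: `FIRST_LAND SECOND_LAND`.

Beat 0 (L): throw ball1 h=8 -> lands@8:L; in-air after throw: [b1@8:L]
Beat 1 (R): throw ball2 h=3 -> lands@4:L; in-air after throw: [b2@4:L b1@8:L]
Beat 2 (L): throw ball3 h=7 -> lands@9:R; in-air after throw: [b2@4:L b1@8:L b3@9:R]
Beat 3 (R): throw ball4 h=4 -> lands@7:R; in-air after throw: [b2@4:L b4@7:R b1@8:L b3@9:R]
Beat 4 (L): throw ball2 h=8 -> lands@12:L; in-air after throw: [b4@7:R b1@8:L b3@9:R b2@12:L]
Beat 5 (R): throw ball5 h=6 -> lands@11:R; in-air after throw: [b4@7:R b1@8:L b3@9:R b5@11:R b2@12:L]
Beat 6 (L): throw ball6 h=8 -> lands@14:L; in-air after throw: [b4@7:R b1@8:L b3@9:R b5@11:R b2@12:L b6@14:L]
Beat 7 (R): throw ball4 h=3 -> lands@10:L; in-air after throw: [b1@8:L b3@9:R b4@10:L b5@11:R b2@12:L b6@14:L]
Beat 8 (L): throw ball1 h=7 -> lands@15:R; in-air after throw: [b3@9:R b4@10:L b5@11:R b2@12:L b6@14:L b1@15:R]
Beat 9 (R): throw ball3 h=4 -> lands@13:R; in-air after throw: [b4@10:L b5@11:R b2@12:L b3@13:R b6@14:L b1@15:R]
Beat 10 (L): throw ball4 h=8 -> lands@18:L; in-air after throw: [b5@11:R b2@12:L b3@13:R b6@14:L b1@15:R b4@18:L]
Ball 4: thrown@3 h=4 -> first land @7; rethrown@7 h=3 -> second land @10

Answer: 7 10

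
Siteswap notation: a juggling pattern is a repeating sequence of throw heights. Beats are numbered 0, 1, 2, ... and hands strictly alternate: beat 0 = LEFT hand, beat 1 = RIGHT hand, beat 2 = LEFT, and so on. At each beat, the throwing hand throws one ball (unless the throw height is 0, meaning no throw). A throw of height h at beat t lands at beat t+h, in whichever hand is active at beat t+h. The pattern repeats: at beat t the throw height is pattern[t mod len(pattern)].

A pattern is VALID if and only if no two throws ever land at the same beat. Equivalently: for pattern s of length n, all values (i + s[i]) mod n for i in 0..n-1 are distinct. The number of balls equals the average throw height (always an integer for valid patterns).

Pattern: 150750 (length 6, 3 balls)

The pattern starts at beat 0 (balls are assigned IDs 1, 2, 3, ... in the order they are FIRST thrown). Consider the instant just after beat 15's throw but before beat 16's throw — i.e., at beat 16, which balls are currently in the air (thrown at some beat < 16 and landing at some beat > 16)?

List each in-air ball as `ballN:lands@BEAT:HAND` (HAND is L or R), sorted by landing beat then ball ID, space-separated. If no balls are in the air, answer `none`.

Answer: ball1:lands@18:L ball2:lands@22:L

Derivation:
Beat 0 (L): throw ball1 h=1 -> lands@1:R; in-air after throw: [b1@1:R]
Beat 1 (R): throw ball1 h=5 -> lands@6:L; in-air after throw: [b1@6:L]
Beat 3 (R): throw ball2 h=7 -> lands@10:L; in-air after throw: [b1@6:L b2@10:L]
Beat 4 (L): throw ball3 h=5 -> lands@9:R; in-air after throw: [b1@6:L b3@9:R b2@10:L]
Beat 6 (L): throw ball1 h=1 -> lands@7:R; in-air after throw: [b1@7:R b3@9:R b2@10:L]
Beat 7 (R): throw ball1 h=5 -> lands@12:L; in-air after throw: [b3@9:R b2@10:L b1@12:L]
Beat 9 (R): throw ball3 h=7 -> lands@16:L; in-air after throw: [b2@10:L b1@12:L b3@16:L]
Beat 10 (L): throw ball2 h=5 -> lands@15:R; in-air after throw: [b1@12:L b2@15:R b3@16:L]
Beat 12 (L): throw ball1 h=1 -> lands@13:R; in-air after throw: [b1@13:R b2@15:R b3@16:L]
Beat 13 (R): throw ball1 h=5 -> lands@18:L; in-air after throw: [b2@15:R b3@16:L b1@18:L]
Beat 15 (R): throw ball2 h=7 -> lands@22:L; in-air after throw: [b3@16:L b1@18:L b2@22:L]
Beat 16 (L): throw ball3 h=5 -> lands@21:R; in-air after throw: [b1@18:L b3@21:R b2@22:L]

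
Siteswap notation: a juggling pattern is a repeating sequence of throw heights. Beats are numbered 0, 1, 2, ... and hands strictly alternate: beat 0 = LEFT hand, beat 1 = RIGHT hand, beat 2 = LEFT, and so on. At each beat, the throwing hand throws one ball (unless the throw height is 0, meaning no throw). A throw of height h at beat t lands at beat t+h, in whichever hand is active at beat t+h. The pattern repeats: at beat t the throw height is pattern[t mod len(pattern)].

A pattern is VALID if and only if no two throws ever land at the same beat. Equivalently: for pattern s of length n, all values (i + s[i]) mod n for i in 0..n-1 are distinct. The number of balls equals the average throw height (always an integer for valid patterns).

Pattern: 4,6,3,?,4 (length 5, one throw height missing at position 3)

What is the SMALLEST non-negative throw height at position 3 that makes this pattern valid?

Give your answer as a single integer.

Answer: 3

Derivation:
i=0: (0 + 4) mod 5 = 4
i=1: (1 + 6) mod 5 = 2
i=2: (2 + 3) mod 5 = 0
i=3: s[i]=? (unknown)
i=4: (4 + 4) mod 5 = 3
Known residues: [0, 2, 3, 4]; need a permutation of 0..4, so missing residue r = 1
Need (3 + s) mod 5 = 1; smallest s = (1 - 3) mod 5 = 3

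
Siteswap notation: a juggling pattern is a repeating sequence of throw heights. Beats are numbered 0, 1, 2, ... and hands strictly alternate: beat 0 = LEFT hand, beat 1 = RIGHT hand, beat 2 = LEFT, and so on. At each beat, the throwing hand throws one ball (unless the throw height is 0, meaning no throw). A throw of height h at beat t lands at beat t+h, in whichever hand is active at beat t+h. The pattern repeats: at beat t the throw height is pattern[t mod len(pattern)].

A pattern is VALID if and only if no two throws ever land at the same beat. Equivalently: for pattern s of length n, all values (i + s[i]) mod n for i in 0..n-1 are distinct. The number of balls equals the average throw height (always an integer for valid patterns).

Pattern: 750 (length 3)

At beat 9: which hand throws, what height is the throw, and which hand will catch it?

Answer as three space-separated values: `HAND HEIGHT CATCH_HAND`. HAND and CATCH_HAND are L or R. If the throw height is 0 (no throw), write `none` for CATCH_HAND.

Beat 9: 9 mod 2 = 1, so hand = R
Throw height = pattern[9 mod 3] = pattern[0] = 7
Lands at beat 9+7=16, 16 mod 2 = 0, so catch hand = L

Answer: R 7 L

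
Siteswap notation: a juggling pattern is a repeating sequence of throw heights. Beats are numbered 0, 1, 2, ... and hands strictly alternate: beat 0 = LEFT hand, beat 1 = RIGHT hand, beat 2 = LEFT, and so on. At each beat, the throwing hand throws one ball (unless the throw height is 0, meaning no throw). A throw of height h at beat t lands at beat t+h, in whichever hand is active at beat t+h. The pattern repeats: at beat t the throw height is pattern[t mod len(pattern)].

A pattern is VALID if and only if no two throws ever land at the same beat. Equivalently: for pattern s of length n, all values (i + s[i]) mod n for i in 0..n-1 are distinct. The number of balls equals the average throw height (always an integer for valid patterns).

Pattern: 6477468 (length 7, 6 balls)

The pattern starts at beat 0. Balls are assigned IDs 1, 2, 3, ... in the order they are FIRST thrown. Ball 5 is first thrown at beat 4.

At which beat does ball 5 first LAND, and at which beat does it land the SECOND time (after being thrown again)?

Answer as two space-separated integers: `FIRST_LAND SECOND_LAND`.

Answer: 8 12

Derivation:
Beat 0 (L): throw ball1 h=6 -> lands@6:L; in-air after throw: [b1@6:L]
Beat 1 (R): throw ball2 h=4 -> lands@5:R; in-air after throw: [b2@5:R b1@6:L]
Beat 2 (L): throw ball3 h=7 -> lands@9:R; in-air after throw: [b2@5:R b1@6:L b3@9:R]
Beat 3 (R): throw ball4 h=7 -> lands@10:L; in-air after throw: [b2@5:R b1@6:L b3@9:R b4@10:L]
Beat 4 (L): throw ball5 h=4 -> lands@8:L; in-air after throw: [b2@5:R b1@6:L b5@8:L b3@9:R b4@10:L]
Beat 5 (R): throw ball2 h=6 -> lands@11:R; in-air after throw: [b1@6:L b5@8:L b3@9:R b4@10:L b2@11:R]
Beat 6 (L): throw ball1 h=8 -> lands@14:L; in-air after throw: [b5@8:L b3@9:R b4@10:L b2@11:R b1@14:L]
Beat 7 (R): throw ball6 h=6 -> lands@13:R; in-air after throw: [b5@8:L b3@9:R b4@10:L b2@11:R b6@13:R b1@14:L]
Beat 8 (L): throw ball5 h=4 -> lands@12:L; in-air after throw: [b3@9:R b4@10:L b2@11:R b5@12:L b6@13:R b1@14:L]
Beat 9 (R): throw ball3 h=7 -> lands@16:L; in-air after throw: [b4@10:L b2@11:R b5@12:L b6@13:R b1@14:L b3@16:L]
Beat 10 (L): throw ball4 h=7 -> lands@17:R; in-air after throw: [b2@11:R b5@12:L b6@13:R b1@14:L b3@16:L b4@17:R]
Beat 11 (R): throw ball2 h=4 -> lands@15:R; in-air after throw: [b5@12:L b6@13:R b1@14:L b2@15:R b3@16:L b4@17:R]
Ball 5: thrown@4 h=4 -> first land @8; rethrown@8 h=4 -> second land @12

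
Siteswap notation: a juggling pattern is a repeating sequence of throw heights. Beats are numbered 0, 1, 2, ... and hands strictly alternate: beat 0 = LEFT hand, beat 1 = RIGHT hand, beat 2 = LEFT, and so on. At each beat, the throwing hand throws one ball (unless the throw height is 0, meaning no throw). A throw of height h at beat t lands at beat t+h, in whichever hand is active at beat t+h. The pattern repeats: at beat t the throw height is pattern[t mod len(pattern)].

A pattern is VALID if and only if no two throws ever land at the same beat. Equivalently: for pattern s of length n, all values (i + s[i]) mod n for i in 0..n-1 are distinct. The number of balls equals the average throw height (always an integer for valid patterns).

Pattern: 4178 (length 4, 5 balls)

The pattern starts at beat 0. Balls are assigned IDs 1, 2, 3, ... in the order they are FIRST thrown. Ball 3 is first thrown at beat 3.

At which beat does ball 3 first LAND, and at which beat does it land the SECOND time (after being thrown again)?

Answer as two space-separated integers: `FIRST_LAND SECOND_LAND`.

Beat 0 (L): throw ball1 h=4 -> lands@4:L; in-air after throw: [b1@4:L]
Beat 1 (R): throw ball2 h=1 -> lands@2:L; in-air after throw: [b2@2:L b1@4:L]
Beat 2 (L): throw ball2 h=7 -> lands@9:R; in-air after throw: [b1@4:L b2@9:R]
Beat 3 (R): throw ball3 h=8 -> lands@11:R; in-air after throw: [b1@4:L b2@9:R b3@11:R]
Beat 4 (L): throw ball1 h=4 -> lands@8:L; in-air after throw: [b1@8:L b2@9:R b3@11:R]
Beat 5 (R): throw ball4 h=1 -> lands@6:L; in-air after throw: [b4@6:L b1@8:L b2@9:R b3@11:R]
Beat 6 (L): throw ball4 h=7 -> lands@13:R; in-air after throw: [b1@8:L b2@9:R b3@11:R b4@13:R]
Beat 7 (R): throw ball5 h=8 -> lands@15:R; in-air after throw: [b1@8:L b2@9:R b3@11:R b4@13:R b5@15:R]
Beat 8 (L): throw ball1 h=4 -> lands@12:L; in-air after throw: [b2@9:R b3@11:R b1@12:L b4@13:R b5@15:R]
Beat 9 (R): throw ball2 h=1 -> lands@10:L; in-air after throw: [b2@10:L b3@11:R b1@12:L b4@13:R b5@15:R]
Beat 10 (L): throw ball2 h=7 -> lands@17:R; in-air after throw: [b3@11:R b1@12:L b4@13:R b5@15:R b2@17:R]
Beat 11 (R): throw ball3 h=8 -> lands@19:R; in-air after throw: [b1@12:L b4@13:R b5@15:R b2@17:R b3@19:R]
Beat 12 (L): throw ball1 h=4 -> lands@16:L; in-air after throw: [b4@13:R b5@15:R b1@16:L b2@17:R b3@19:R]
Beat 13 (R): throw ball4 h=1 -> lands@14:L; in-air after throw: [b4@14:L b5@15:R b1@16:L b2@17:R b3@19:R]
Beat 14 (L): throw ball4 h=7 -> lands@21:R; in-air after throw: [b5@15:R b1@16:L b2@17:R b3@19:R b4@21:R]
Beat 15 (R): throw ball5 h=8 -> lands@23:R; in-air after throw: [b1@16:L b2@17:R b3@19:R b4@21:R b5@23:R]
Beat 16 (L): throw ball1 h=4 -> lands@20:L; in-air after throw: [b2@17:R b3@19:R b1@20:L b4@21:R b5@23:R]
Beat 17 (R): throw ball2 h=1 -> lands@18:L; in-air after throw: [b2@18:L b3@19:R b1@20:L b4@21:R b5@23:R]
Beat 18 (L): throw ball2 h=7 -> lands@25:R; in-air after throw: [b3@19:R b1@20:L b4@21:R b5@23:R b2@25:R]
Beat 19 (R): throw ball3 h=8 -> lands@27:R; in-air after throw: [b1@20:L b4@21:R b5@23:R b2@25:R b3@27:R]
Ball 3: thrown@3 h=8 -> first land @11; rethrown@11 h=8 -> second land @19

Answer: 11 19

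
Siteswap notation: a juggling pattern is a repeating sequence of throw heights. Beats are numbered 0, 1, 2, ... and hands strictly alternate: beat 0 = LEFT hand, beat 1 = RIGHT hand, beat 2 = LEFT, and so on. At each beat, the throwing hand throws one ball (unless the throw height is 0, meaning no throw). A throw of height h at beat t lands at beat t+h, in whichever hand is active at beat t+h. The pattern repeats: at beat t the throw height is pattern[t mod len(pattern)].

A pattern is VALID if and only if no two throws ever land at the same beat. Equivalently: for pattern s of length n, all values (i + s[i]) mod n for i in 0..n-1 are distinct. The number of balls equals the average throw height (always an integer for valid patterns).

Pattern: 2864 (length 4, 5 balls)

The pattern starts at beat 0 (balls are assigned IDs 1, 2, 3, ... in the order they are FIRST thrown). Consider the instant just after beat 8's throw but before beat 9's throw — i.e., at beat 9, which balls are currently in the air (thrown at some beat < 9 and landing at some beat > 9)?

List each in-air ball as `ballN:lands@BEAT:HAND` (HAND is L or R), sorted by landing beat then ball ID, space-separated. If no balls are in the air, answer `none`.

Beat 0 (L): throw ball1 h=2 -> lands@2:L; in-air after throw: [b1@2:L]
Beat 1 (R): throw ball2 h=8 -> lands@9:R; in-air after throw: [b1@2:L b2@9:R]
Beat 2 (L): throw ball1 h=6 -> lands@8:L; in-air after throw: [b1@8:L b2@9:R]
Beat 3 (R): throw ball3 h=4 -> lands@7:R; in-air after throw: [b3@7:R b1@8:L b2@9:R]
Beat 4 (L): throw ball4 h=2 -> lands@6:L; in-air after throw: [b4@6:L b3@7:R b1@8:L b2@9:R]
Beat 5 (R): throw ball5 h=8 -> lands@13:R; in-air after throw: [b4@6:L b3@7:R b1@8:L b2@9:R b5@13:R]
Beat 6 (L): throw ball4 h=6 -> lands@12:L; in-air after throw: [b3@7:R b1@8:L b2@9:R b4@12:L b5@13:R]
Beat 7 (R): throw ball3 h=4 -> lands@11:R; in-air after throw: [b1@8:L b2@9:R b3@11:R b4@12:L b5@13:R]
Beat 8 (L): throw ball1 h=2 -> lands@10:L; in-air after throw: [b2@9:R b1@10:L b3@11:R b4@12:L b5@13:R]
Beat 9 (R): throw ball2 h=8 -> lands@17:R; in-air after throw: [b1@10:L b3@11:R b4@12:L b5@13:R b2@17:R]

Answer: ball1:lands@10:L ball3:lands@11:R ball4:lands@12:L ball5:lands@13:R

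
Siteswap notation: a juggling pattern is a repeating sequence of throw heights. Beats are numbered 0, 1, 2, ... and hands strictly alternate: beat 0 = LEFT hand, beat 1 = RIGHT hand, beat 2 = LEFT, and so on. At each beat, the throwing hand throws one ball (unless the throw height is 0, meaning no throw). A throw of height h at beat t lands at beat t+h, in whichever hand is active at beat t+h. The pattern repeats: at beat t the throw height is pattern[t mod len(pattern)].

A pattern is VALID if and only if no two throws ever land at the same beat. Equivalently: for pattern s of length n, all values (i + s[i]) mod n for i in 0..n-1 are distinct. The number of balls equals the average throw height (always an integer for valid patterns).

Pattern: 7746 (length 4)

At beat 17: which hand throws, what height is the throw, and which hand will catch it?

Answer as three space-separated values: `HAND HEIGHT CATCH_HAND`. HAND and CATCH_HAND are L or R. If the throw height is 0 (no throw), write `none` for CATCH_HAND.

Beat 17: 17 mod 2 = 1, so hand = R
Throw height = pattern[17 mod 4] = pattern[1] = 7
Lands at beat 17+7=24, 24 mod 2 = 0, so catch hand = L

Answer: R 7 L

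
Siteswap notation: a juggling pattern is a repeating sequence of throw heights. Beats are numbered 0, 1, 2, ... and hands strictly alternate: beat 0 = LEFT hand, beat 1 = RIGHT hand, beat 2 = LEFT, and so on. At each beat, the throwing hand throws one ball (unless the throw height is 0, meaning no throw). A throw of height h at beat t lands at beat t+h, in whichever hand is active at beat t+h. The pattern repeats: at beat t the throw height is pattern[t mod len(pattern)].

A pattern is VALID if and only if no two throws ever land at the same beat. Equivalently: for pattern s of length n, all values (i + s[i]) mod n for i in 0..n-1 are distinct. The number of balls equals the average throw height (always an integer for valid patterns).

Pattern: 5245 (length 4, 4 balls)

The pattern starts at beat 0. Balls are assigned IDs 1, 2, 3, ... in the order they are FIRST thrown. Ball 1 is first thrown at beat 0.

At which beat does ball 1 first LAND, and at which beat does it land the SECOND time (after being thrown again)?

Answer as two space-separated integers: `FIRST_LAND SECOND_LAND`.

Beat 0 (L): throw ball1 h=5 -> lands@5:R; in-air after throw: [b1@5:R]
Beat 1 (R): throw ball2 h=2 -> lands@3:R; in-air after throw: [b2@3:R b1@5:R]
Beat 2 (L): throw ball3 h=4 -> lands@6:L; in-air after throw: [b2@3:R b1@5:R b3@6:L]
Beat 3 (R): throw ball2 h=5 -> lands@8:L; in-air after throw: [b1@5:R b3@6:L b2@8:L]
Beat 4 (L): throw ball4 h=5 -> lands@9:R; in-air after throw: [b1@5:R b3@6:L b2@8:L b4@9:R]
Beat 5 (R): throw ball1 h=2 -> lands@7:R; in-air after throw: [b3@6:L b1@7:R b2@8:L b4@9:R]
Beat 6 (L): throw ball3 h=4 -> lands@10:L; in-air after throw: [b1@7:R b2@8:L b4@9:R b3@10:L]
Beat 7 (R): throw ball1 h=5 -> lands@12:L; in-air after throw: [b2@8:L b4@9:R b3@10:L b1@12:L]
Ball 1: thrown@0 h=5 -> first land @5; rethrown@5 h=2 -> second land @7

Answer: 5 7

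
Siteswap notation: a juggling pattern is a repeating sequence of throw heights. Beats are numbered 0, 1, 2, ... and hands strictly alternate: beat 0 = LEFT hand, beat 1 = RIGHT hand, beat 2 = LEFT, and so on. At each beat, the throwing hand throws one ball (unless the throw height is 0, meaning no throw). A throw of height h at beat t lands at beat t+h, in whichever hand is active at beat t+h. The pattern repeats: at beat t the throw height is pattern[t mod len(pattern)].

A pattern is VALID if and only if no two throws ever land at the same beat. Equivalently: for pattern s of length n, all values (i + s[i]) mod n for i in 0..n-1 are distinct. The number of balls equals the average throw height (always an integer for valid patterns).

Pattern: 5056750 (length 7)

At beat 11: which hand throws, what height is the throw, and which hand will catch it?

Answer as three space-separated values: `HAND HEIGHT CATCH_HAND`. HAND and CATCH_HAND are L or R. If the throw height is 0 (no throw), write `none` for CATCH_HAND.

Answer: R 7 L

Derivation:
Beat 11: 11 mod 2 = 1, so hand = R
Throw height = pattern[11 mod 7] = pattern[4] = 7
Lands at beat 11+7=18, 18 mod 2 = 0, so catch hand = L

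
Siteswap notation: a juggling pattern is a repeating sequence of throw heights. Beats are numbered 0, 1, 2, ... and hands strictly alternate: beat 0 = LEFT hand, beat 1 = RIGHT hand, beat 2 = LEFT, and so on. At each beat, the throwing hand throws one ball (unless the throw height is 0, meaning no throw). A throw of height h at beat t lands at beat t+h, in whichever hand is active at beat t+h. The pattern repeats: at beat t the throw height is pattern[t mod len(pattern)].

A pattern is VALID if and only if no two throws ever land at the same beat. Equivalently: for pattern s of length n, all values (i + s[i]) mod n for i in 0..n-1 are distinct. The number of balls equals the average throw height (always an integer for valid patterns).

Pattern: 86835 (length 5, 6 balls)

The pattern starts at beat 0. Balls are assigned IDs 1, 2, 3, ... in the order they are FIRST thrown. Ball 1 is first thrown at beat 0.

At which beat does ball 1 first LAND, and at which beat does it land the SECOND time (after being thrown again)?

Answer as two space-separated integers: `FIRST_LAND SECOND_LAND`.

Answer: 8 11

Derivation:
Beat 0 (L): throw ball1 h=8 -> lands@8:L; in-air after throw: [b1@8:L]
Beat 1 (R): throw ball2 h=6 -> lands@7:R; in-air after throw: [b2@7:R b1@8:L]
Beat 2 (L): throw ball3 h=8 -> lands@10:L; in-air after throw: [b2@7:R b1@8:L b3@10:L]
Beat 3 (R): throw ball4 h=3 -> lands@6:L; in-air after throw: [b4@6:L b2@7:R b1@8:L b3@10:L]
Beat 4 (L): throw ball5 h=5 -> lands@9:R; in-air after throw: [b4@6:L b2@7:R b1@8:L b5@9:R b3@10:L]
Beat 5 (R): throw ball6 h=8 -> lands@13:R; in-air after throw: [b4@6:L b2@7:R b1@8:L b5@9:R b3@10:L b6@13:R]
Beat 6 (L): throw ball4 h=6 -> lands@12:L; in-air after throw: [b2@7:R b1@8:L b5@9:R b3@10:L b4@12:L b6@13:R]
Beat 7 (R): throw ball2 h=8 -> lands@15:R; in-air after throw: [b1@8:L b5@9:R b3@10:L b4@12:L b6@13:R b2@15:R]
Beat 8 (L): throw ball1 h=3 -> lands@11:R; in-air after throw: [b5@9:R b3@10:L b1@11:R b4@12:L b6@13:R b2@15:R]
Beat 9 (R): throw ball5 h=5 -> lands@14:L; in-air after throw: [b3@10:L b1@11:R b4@12:L b6@13:R b5@14:L b2@15:R]
Beat 10 (L): throw ball3 h=8 -> lands@18:L; in-air after throw: [b1@11:R b4@12:L b6@13:R b5@14:L b2@15:R b3@18:L]
Beat 11 (R): throw ball1 h=6 -> lands@17:R; in-air after throw: [b4@12:L b6@13:R b5@14:L b2@15:R b1@17:R b3@18:L]
Ball 1: thrown@0 h=8 -> first land @8; rethrown@8 h=3 -> second land @11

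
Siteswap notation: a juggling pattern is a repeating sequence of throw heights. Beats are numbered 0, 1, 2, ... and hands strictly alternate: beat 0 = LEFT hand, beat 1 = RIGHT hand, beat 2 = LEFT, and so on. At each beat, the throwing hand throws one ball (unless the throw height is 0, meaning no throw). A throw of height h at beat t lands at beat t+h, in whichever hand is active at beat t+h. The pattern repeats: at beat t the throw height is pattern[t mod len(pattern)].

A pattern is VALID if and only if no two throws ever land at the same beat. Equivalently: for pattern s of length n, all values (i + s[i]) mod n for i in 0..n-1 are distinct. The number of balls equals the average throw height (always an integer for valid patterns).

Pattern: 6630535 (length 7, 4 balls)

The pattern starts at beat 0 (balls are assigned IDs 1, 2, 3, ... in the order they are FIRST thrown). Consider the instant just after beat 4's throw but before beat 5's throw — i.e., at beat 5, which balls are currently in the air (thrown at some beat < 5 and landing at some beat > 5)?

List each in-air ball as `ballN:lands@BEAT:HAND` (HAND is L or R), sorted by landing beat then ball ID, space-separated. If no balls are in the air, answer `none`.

Beat 0 (L): throw ball1 h=6 -> lands@6:L; in-air after throw: [b1@6:L]
Beat 1 (R): throw ball2 h=6 -> lands@7:R; in-air after throw: [b1@6:L b2@7:R]
Beat 2 (L): throw ball3 h=3 -> lands@5:R; in-air after throw: [b3@5:R b1@6:L b2@7:R]
Beat 4 (L): throw ball4 h=5 -> lands@9:R; in-air after throw: [b3@5:R b1@6:L b2@7:R b4@9:R]
Beat 5 (R): throw ball3 h=3 -> lands@8:L; in-air after throw: [b1@6:L b2@7:R b3@8:L b4@9:R]

Answer: ball1:lands@6:L ball2:lands@7:R ball4:lands@9:R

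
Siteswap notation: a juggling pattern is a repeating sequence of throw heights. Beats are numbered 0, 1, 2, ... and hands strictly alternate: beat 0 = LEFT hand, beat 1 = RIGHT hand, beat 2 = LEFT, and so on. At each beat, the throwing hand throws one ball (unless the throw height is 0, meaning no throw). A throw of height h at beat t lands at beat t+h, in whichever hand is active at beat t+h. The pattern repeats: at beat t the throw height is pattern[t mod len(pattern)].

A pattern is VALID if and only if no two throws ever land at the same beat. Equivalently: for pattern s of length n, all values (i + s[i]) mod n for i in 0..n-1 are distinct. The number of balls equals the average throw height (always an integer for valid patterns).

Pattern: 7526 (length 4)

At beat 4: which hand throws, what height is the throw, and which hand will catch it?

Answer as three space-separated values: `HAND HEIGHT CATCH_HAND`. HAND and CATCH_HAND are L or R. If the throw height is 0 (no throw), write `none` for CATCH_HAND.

Answer: L 7 R

Derivation:
Beat 4: 4 mod 2 = 0, so hand = L
Throw height = pattern[4 mod 4] = pattern[0] = 7
Lands at beat 4+7=11, 11 mod 2 = 1, so catch hand = R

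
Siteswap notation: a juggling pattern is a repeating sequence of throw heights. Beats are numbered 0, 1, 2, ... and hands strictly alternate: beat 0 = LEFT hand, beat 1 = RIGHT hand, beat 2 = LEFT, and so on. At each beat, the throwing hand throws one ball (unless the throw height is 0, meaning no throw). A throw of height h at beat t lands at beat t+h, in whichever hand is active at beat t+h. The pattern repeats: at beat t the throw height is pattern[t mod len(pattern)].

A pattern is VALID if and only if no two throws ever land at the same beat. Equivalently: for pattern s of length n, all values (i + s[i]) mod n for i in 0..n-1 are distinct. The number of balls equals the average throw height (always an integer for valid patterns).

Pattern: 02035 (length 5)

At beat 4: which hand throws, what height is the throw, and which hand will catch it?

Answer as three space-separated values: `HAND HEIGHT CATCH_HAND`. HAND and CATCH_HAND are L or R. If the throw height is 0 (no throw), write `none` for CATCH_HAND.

Answer: L 5 R

Derivation:
Beat 4: 4 mod 2 = 0, so hand = L
Throw height = pattern[4 mod 5] = pattern[4] = 5
Lands at beat 4+5=9, 9 mod 2 = 1, so catch hand = R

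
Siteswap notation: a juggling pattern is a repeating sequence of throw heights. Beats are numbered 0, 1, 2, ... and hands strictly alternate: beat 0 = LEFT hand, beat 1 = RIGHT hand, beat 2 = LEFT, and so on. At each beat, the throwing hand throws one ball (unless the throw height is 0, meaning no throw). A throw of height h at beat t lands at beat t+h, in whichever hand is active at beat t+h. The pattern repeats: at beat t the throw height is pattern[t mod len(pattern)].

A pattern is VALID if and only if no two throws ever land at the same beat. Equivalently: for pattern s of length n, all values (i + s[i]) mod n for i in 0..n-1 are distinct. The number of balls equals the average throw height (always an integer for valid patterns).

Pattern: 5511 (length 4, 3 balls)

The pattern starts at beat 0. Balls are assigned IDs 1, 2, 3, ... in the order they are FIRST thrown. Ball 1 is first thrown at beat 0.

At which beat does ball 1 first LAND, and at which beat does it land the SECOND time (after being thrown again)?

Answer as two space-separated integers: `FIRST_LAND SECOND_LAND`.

Answer: 5 10

Derivation:
Beat 0 (L): throw ball1 h=5 -> lands@5:R; in-air after throw: [b1@5:R]
Beat 1 (R): throw ball2 h=5 -> lands@6:L; in-air after throw: [b1@5:R b2@6:L]
Beat 2 (L): throw ball3 h=1 -> lands@3:R; in-air after throw: [b3@3:R b1@5:R b2@6:L]
Beat 3 (R): throw ball3 h=1 -> lands@4:L; in-air after throw: [b3@4:L b1@5:R b2@6:L]
Beat 4 (L): throw ball3 h=5 -> lands@9:R; in-air after throw: [b1@5:R b2@6:L b3@9:R]
Beat 5 (R): throw ball1 h=5 -> lands@10:L; in-air after throw: [b2@6:L b3@9:R b1@10:L]
Beat 6 (L): throw ball2 h=1 -> lands@7:R; in-air after throw: [b2@7:R b3@9:R b1@10:L]
Beat 7 (R): throw ball2 h=1 -> lands@8:L; in-air after throw: [b2@8:L b3@9:R b1@10:L]
Beat 8 (L): throw ball2 h=5 -> lands@13:R; in-air after throw: [b3@9:R b1@10:L b2@13:R]
Beat 9 (R): throw ball3 h=5 -> lands@14:L; in-air after throw: [b1@10:L b2@13:R b3@14:L]
Beat 10 (L): throw ball1 h=1 -> lands@11:R; in-air after throw: [b1@11:R b2@13:R b3@14:L]
Ball 1: thrown@0 h=5 -> first land @5; rethrown@5 h=5 -> second land @10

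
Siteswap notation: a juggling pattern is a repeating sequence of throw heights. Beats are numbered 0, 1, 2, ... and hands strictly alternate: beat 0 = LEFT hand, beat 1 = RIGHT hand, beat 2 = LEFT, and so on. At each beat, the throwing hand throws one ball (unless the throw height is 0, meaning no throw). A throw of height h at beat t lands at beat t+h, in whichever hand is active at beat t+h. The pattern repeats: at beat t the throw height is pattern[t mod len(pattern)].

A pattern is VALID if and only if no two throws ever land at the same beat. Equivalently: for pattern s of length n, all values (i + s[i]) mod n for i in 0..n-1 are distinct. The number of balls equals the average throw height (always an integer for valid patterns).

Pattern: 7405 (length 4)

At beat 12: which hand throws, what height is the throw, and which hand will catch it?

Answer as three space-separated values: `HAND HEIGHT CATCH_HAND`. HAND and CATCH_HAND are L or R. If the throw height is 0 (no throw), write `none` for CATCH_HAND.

Answer: L 7 R

Derivation:
Beat 12: 12 mod 2 = 0, so hand = L
Throw height = pattern[12 mod 4] = pattern[0] = 7
Lands at beat 12+7=19, 19 mod 2 = 1, so catch hand = R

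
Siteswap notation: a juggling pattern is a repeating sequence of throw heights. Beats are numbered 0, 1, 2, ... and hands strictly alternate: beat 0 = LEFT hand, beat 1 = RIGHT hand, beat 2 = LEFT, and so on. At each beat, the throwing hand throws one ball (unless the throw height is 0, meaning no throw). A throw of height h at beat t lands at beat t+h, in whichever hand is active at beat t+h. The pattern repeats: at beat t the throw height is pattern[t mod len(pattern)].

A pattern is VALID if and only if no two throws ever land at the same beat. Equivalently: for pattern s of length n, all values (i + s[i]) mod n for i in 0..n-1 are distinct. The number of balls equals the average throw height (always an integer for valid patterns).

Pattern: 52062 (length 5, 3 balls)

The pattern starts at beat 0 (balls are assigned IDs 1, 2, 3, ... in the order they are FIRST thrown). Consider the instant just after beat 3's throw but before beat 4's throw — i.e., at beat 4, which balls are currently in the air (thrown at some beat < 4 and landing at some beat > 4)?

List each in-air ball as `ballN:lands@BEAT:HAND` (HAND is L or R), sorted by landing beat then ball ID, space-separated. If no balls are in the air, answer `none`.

Answer: ball1:lands@5:R ball2:lands@9:R

Derivation:
Beat 0 (L): throw ball1 h=5 -> lands@5:R; in-air after throw: [b1@5:R]
Beat 1 (R): throw ball2 h=2 -> lands@3:R; in-air after throw: [b2@3:R b1@5:R]
Beat 3 (R): throw ball2 h=6 -> lands@9:R; in-air after throw: [b1@5:R b2@9:R]
Beat 4 (L): throw ball3 h=2 -> lands@6:L; in-air after throw: [b1@5:R b3@6:L b2@9:R]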